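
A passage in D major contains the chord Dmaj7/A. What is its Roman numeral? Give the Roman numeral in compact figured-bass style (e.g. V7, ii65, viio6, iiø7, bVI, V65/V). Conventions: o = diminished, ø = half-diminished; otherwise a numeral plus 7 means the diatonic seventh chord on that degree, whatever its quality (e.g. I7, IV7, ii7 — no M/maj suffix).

I43

Stacked in thirds the chord is D-F#-A-C#: a major seventh chord on D.
In D major, D is the tonic; the diatonic major seventh chord there is I7.
With A in the bass the chord is in second inversion, so the figured bass is 43.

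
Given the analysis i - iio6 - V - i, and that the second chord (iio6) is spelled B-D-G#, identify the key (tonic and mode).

The anchor chord is a diminished triad on G#, labeled iio6.
Counting down one scale step from G# places the tonic on F#; a diminished triad on degree 2 is diatonic only in minor.

F# minor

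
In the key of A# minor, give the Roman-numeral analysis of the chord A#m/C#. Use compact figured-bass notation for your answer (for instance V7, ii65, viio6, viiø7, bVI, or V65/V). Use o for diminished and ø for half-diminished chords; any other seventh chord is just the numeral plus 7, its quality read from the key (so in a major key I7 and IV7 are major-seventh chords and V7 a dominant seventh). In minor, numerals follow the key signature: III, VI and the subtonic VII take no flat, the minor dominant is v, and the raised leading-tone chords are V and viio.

i6

The pitches A#-C#-E# form a minor triad rooted on A#.
In A# minor, A# is the tonic; the diatonic minor triad there is i.
With C# in the bass the chord is in first inversion, so the figured bass is 6.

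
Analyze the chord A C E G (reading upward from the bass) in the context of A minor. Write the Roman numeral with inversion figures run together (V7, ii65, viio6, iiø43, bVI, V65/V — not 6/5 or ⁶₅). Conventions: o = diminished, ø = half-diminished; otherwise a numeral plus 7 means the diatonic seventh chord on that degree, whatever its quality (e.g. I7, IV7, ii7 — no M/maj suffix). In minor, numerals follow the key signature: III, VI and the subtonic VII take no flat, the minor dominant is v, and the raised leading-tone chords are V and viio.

The pitches A-C-E-G form a minor seventh chord rooted on A.
In A minor, A is the tonic; the diatonic minor seventh chord there is i7.

i7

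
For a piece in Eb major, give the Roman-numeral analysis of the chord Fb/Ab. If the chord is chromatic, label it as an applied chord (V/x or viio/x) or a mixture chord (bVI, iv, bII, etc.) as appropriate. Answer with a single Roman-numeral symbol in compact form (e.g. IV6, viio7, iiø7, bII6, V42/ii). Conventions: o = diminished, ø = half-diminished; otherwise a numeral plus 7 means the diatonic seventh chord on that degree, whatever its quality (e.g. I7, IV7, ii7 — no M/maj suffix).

Stacked in thirds the chord is Fb-Ab-Cb: a major triad on Fb.
Fb is the lowered second degree of Eb major (diatonic 2 would be F). This is the Neapolitan sixth — a major triad on the lowered second degree, here in its customary first inversion.
With Ab in the bass the chord is in first inversion, so the figured bass is 6.

bII6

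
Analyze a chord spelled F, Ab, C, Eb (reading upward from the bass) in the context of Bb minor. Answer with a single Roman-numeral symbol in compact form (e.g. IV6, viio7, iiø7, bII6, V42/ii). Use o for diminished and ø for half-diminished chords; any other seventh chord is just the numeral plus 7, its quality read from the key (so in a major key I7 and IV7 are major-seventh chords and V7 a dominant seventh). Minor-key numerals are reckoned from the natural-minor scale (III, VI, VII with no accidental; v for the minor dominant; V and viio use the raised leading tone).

v7

The pitches F-Ab-C-Eb form a minor seventh chord rooted on F.
F is scale degree 5 in Bb minor, and a minor seventh chord on that degree is written v7.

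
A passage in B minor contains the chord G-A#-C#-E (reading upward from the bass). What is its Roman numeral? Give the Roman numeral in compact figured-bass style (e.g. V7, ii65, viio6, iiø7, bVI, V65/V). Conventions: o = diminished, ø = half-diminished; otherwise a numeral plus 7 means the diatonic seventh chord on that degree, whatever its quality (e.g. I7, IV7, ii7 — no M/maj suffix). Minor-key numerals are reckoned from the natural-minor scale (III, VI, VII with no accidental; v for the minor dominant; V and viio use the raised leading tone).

viio42

Stacked in thirds the chord is A#-C#-E-G: a fully diminished seventh chord on A#.
In B minor, A# is the leading tone; the diatonic fully diminished seventh chord there is viio7.
With G in the bass the chord is in third inversion, so the figured bass is 42.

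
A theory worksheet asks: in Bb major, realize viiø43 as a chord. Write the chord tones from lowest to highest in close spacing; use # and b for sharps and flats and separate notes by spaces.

Eb G A C

The numeral's case and figure indicate a half-diminished seventh chord. In Bb major its root, scale degree 7, is A.
That chord is spelled A-C-Eb-G.
With the 43 figure the chord is in second inversion; from the bass Eb upward in close position it reads Eb-G-A-C.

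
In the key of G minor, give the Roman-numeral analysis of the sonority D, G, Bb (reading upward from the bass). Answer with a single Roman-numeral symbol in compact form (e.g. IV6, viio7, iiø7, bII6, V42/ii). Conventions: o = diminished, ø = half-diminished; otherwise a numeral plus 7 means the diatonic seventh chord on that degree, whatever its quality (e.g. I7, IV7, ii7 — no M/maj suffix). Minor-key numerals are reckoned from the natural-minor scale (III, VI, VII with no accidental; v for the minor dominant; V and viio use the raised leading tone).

The pitches G-Bb-D form a minor triad rooted on G.
G is scale degree 1 in G minor, and a minor triad on that degree is written i.
With D in the bass the chord is in second inversion, so the figured bass is 64.

i64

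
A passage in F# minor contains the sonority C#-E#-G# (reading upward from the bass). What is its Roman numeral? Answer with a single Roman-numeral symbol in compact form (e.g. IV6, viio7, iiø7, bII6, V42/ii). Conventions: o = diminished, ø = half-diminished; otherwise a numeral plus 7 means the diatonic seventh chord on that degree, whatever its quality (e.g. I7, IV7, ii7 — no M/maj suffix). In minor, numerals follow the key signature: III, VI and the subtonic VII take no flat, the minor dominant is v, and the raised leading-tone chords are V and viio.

Stacked in thirds the chord is C#-E#-G#: a major triad on C#.
In F# minor, C# is the dominant; the diatonic major triad there is V.

V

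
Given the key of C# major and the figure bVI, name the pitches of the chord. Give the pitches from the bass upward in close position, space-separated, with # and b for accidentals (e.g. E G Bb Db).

bVI is a major triad on the lowered sixth degree, borrowed from the parallel minor. In C# major that root is A.
So the chord is A-C#-E.

A C# E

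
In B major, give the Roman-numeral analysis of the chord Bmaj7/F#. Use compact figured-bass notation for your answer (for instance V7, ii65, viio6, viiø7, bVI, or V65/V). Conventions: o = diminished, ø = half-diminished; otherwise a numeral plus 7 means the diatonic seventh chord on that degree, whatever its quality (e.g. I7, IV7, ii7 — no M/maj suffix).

I43

Stacked in thirds the chord is B-D#-F#-A#: a major seventh chord on B.
In B major, B is the tonic; the diatonic major seventh chord there is I7.
With F# in the bass the chord is in second inversion, so the figured bass is 43.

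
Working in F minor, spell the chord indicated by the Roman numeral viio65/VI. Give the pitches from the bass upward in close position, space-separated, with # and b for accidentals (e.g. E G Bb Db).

Eb Gb Bbb C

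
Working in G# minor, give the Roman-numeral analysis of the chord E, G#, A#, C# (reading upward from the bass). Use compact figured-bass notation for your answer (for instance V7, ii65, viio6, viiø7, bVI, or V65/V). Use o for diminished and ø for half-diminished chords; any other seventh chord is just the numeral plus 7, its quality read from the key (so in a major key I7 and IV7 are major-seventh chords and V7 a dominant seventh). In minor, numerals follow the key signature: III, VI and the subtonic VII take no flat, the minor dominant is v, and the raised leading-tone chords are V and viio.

Stacked in thirds the chord is A#-C#-E-G#: a half-diminished seventh chord on A#.
A# is scale degree 2 in G# minor, and a half-diminished seventh chord on that degree is written iiø7.
With E in the bass the chord is in second inversion, so the figured bass is 43.

iiø43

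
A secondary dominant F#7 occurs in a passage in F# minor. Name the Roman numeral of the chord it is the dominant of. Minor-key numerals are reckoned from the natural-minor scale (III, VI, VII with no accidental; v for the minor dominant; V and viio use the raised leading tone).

iv

The chord is a dominant seventh chord on F#.
A dominant resolves down a perfect fifth: F# → B. In F# minor, B is scale degree 4, i.e. iv.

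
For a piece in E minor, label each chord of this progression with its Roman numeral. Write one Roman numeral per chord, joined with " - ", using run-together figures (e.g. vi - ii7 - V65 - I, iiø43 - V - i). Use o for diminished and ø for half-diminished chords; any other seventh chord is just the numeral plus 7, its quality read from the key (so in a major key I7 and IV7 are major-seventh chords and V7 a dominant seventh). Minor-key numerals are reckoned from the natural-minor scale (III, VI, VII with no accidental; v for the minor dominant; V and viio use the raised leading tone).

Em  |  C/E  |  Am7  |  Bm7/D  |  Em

Em: root E is the tonic; minor triad there is i.
C/E: root C is the submediant; major triad there is VI6.
Am7 has root A, degree 4 in E minor, so iv7.
Bm7/D: minor seventh chord on B = scale degree 5 → v65.
Em has root E, degree 1 in E minor, so i.

i - VI6 - iv7 - v65 - i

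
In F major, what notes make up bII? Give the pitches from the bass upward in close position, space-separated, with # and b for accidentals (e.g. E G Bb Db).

Gb Bb Db

Scale degree 2 in F major is G; lowering it a half step gives Gb. bII is the Neapolitan chord — a major triad on the lowered second degree.
So the chord is Gb-Bb-Db, a major triad.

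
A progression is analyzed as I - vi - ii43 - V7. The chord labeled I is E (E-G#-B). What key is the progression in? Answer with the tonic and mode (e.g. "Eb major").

E major

The chord E is a major triad rooted on E; its label is I.
If E is scale degree 1 and the mode makes that degree carry a major triad, the tonic is E and the mode is major.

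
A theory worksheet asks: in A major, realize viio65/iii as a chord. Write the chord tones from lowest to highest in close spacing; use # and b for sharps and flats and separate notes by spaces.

The slash marks an applied leading-tone chord: viio of iii. In A major, iii is C#, so the leading tone to it is B#, a half step below.
Building a fully diminished seventh chord on B# gives B#-D#-F#-A.
With the 65 figure the chord is in first inversion; from the bass D# upward in close position it reads D#-F#-A-B#.

D# F# A B#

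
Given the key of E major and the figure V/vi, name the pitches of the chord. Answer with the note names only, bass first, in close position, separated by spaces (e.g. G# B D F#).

G# B# D#

V/vi is a secondary dominant — the dominant triad of vi. vi in E major is C#, so the applied chord's root is G#, a perfect fifth above.
Building a major triad on G# gives G#-B#-D#.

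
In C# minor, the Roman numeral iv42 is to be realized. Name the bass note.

E

iv in C# minor has root F#; the chord is F#-A-C#-E.
The figure 42 means third inversion — the seventh is in the bass.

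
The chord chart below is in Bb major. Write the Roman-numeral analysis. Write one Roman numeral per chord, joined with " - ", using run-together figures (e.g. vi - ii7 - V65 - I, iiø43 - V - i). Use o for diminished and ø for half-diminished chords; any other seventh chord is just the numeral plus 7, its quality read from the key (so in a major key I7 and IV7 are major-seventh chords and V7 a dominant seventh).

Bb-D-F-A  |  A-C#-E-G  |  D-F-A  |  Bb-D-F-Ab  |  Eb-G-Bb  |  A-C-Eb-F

I7 - V7/iii - iii - V7/IV - IV - V65

Bb-D-F-A has root Bb, degree 1 in Bb major, so I7.
A-C#-E-G: a dominant seventh chord on A, the applied dominant of iii → V7/iii.
D-F-A: root D is the mediant; minor triad there is iii.
Bb-D-F-Ab is the secondary dominant of IV (dominant seventh chord on Bb): V7/IV.
Eb-G-Bb: major triad on Eb = scale degree 4 → IV.
A-C-Eb-F: dominant seventh chord on F = scale degree 5 → V65.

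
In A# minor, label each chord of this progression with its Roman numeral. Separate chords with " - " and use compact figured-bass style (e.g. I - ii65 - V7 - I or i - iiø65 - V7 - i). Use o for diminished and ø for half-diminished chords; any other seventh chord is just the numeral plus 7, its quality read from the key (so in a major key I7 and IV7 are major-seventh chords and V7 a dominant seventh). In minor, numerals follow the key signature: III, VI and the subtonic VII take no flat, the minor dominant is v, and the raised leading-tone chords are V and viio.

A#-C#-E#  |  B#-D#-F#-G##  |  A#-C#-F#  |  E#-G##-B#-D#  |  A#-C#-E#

i - viio65 - VI6 - V7 - i

A#-C#-E# has root A#, degree 1 in A# minor, so i.
B#-D#-F#-G##: root G## is the leading tone; fully diminished seventh chord there is viio65.
A#-C#-F#: major triad on F# = scale degree 6 → VI6.
E#-G##-B#-D# has root E#, degree 5 in A# minor, so V7.
A#-C#-E#: root A# is the tonic; minor triad there is i.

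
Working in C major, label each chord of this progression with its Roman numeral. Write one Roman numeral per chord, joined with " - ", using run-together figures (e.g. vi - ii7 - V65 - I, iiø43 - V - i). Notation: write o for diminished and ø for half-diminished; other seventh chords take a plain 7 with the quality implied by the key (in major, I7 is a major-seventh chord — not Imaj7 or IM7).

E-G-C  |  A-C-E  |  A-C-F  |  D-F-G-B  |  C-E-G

E-G-C has root C, degree 1 in C major, so I6.
A-C-E: root A is the submediant; minor triad there is vi.
A-C-F: root F is the subdominant; major triad there is IV6.
D-F-G-B: root G is the dominant; dominant seventh chord there is V43.
C-E-G: root C is the tonic; major triad there is I.

I6 - vi - IV6 - V43 - I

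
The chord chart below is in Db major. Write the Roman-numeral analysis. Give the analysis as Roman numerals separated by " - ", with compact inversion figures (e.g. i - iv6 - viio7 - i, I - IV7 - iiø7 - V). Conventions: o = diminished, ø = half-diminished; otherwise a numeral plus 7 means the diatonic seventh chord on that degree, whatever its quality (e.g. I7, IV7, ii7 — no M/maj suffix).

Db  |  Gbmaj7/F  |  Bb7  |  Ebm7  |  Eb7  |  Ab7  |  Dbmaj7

Db has root Db, degree 1 in Db major, so I.
Gbmaj7/F: major seventh chord on Gb = scale degree 4 → IV42.
Bb7: a dominant seventh chord on Bb, the applied dominant of ii → V7/ii.
Ebm7 has root Eb, degree 2 in Db major, so ii7.
Eb7 is the secondary dominant of V (dominant seventh chord on Eb): V7/V.
Ab7: dominant seventh chord on Ab = scale degree 5 → V7.
Dbmaj7: root Db is the tonic; major seventh chord there is I7.

I - IV42 - V7/ii - ii7 - V7/V - V7 - I7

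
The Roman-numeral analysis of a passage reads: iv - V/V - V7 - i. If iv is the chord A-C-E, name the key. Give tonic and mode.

The chord Am is a minor triad rooted on A; its label is iv.
iv on A implies A is the subdominant; that puts the tonic at E, and the lowercase numeral fits minor mode.

E minor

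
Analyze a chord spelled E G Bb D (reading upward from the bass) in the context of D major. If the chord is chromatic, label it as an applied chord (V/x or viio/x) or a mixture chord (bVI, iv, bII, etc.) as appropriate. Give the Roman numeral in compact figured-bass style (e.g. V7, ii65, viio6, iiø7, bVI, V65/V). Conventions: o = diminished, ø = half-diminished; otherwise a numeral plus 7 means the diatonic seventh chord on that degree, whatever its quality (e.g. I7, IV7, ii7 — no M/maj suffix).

iiø7

Stacked in thirds the chord is E-G-Bb-D: a half-diminished seventh chord on E.
E is the second degree of D major. This is the half-diminished supertonic seventh, borrowed from the parallel minor.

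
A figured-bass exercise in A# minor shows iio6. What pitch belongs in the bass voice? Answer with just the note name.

iio in A# minor has root B#; the chord is B#-D#-F#.
The figure 6 means first inversion — the third is in the bass.

D#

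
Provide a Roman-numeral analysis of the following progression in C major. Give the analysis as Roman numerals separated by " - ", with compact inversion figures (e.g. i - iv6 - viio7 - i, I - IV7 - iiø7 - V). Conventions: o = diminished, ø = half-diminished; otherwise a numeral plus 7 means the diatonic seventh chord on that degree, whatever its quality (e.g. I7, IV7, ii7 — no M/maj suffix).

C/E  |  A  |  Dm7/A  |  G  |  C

C/E has root C, degree 1 in C major, so I6.
A is the secondary dominant of ii (major triad on A): V/ii.
Dm7/A: root D is the supertonic; minor seventh chord there is ii43.
G has root G, degree 5 in C major, so V.
C has root C, degree 1 in C major, so I.

I6 - V/ii - ii43 - V - I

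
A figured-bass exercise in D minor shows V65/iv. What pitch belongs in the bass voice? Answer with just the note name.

F#

The applied chord V65/iv is rooted on D: D-F#-A-C.
The figure 65 means first inversion — the third is in the bass.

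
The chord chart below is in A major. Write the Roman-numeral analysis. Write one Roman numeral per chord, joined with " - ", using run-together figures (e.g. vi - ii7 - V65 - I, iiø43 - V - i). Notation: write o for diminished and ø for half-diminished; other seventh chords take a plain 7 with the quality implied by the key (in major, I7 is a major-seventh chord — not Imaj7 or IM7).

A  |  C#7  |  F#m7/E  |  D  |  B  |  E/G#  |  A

I - V7/vi - vi42 - IV - V/V - V6 - I

A: root A is the tonic; major triad there is I.
C#7: a dominant seventh chord on C#, the applied dominant of vi → V7/vi.
F#m7/E: root F# is the submediant; minor seventh chord there is vi42.
D: major triad on D = scale degree 4 → IV.
B: chromatic; B is V of V, so V/V.
E/G# has root E, degree 5 in A major, so V6.
A: major triad on A = scale degree 1 → I.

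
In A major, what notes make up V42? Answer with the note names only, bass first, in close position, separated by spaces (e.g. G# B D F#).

D E G# B

In A major, the dominant is E, and the diatonic chord built there is a dominant seventh chord.
Stacking thirds from E gives E-G#-B-D.
The figured bass 42 indicates third inversion, placing the seventh (D) in the bass: D-E-G#-B.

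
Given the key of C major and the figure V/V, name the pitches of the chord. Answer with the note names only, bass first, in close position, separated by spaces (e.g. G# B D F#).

D F# A

V/V is a secondary dominant — the dominant triad of V. V in C major is G, so the applied chord's root is D, a perfect fifth above.
Building a major triad on D gives D-F#-A.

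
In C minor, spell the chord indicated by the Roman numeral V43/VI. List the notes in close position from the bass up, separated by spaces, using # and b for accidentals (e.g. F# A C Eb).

The slash means an applied dominant: we want the dominant of VI. In C minor, VI is Ab major, and its dominant is built on Eb.
Building a dominant seventh chord on Eb gives Eb-G-Bb-Db.
With the 43 figure the chord is in second inversion; from the bass Bb upward in close position it reads Bb-Db-Eb-G.

Bb Db Eb G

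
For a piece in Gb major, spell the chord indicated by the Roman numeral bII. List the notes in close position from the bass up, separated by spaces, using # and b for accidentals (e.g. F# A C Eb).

Abb Cb Ebb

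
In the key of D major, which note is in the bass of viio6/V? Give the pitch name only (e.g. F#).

The applied chord viio6/V is rooted on G#: G#-B-D.
The figure 6 means first inversion — the third is in the bass.

B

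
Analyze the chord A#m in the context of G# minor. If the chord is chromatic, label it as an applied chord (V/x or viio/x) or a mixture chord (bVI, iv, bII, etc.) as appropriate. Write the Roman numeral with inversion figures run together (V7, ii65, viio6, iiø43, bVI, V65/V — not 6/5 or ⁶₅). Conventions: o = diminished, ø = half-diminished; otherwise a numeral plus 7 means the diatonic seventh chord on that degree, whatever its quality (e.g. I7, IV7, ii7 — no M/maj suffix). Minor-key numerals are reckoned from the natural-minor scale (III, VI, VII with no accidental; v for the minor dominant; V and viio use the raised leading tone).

ii

The pitches A#-C#-E# form a minor triad rooted on A#.
A# is the second degree of G# minor. This is the minor supertonic, borrowed from the parallel major (the Dorian ii).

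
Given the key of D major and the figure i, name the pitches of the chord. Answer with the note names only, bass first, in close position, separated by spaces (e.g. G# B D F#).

i is the minor tonic, borrowed from the parallel minor. In D major that root is D.
So the chord is D-F-A.

D F A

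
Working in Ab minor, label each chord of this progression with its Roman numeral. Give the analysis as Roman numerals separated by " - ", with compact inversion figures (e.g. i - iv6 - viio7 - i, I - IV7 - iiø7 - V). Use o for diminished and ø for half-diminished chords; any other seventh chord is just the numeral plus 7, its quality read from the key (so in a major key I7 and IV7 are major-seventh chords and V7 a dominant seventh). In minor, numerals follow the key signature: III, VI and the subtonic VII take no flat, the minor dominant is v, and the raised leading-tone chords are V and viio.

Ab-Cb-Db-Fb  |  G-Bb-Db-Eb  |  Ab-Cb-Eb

Ab-Cb-Db-Fb: root Db is the subdominant; minor seventh chord there is iv43.
G-Bb-Db-Eb has root Eb, degree 5 in Ab minor, so V65.
Ab-Cb-Eb: minor triad on Ab = scale degree 1 → i.

iv43 - V65 - i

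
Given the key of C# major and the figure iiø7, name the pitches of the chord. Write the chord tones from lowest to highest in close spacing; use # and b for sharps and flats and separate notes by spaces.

iiø7 is the half-diminished supertonic seventh, borrowed from the parallel minor. In C# major that root is D#.
So the chord is D#-F#-A-C#, a half-diminished seventh chord.

D# F# A C#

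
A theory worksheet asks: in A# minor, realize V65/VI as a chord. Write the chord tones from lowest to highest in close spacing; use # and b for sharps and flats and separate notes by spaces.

E# G# B C#

V65/VI is a secondary dominant — the dominant seventh of VI. VI in A# minor is F#, so the applied chord's root is C#, a perfect fifth above.
Building a dominant seventh chord on C# gives C#-E#-G#-B.
The figured bass 65 indicates first inversion, placing the third (E#) in the bass: E#-G#-B-C#.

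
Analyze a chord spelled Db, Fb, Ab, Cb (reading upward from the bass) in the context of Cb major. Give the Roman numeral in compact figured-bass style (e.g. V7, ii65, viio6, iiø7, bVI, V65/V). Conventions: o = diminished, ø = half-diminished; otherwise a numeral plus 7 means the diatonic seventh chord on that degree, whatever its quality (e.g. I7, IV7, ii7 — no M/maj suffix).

The pitches Db-Fb-Ab-Cb form a minor seventh chord rooted on Db.
In Cb major, Db is the supertonic; the diatonic minor seventh chord there is ii7.

ii7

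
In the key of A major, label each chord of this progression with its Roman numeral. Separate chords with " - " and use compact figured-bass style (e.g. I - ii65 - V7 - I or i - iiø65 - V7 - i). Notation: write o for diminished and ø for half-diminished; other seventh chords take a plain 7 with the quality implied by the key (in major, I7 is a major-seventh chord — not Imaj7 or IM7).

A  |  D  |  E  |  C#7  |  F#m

A: root A is the tonic; major triad there is I.
D: root D is the subdominant; major triad there is IV.
E: major triad on E = scale degree 5 → V.
C#7: chromatic; C# is V of vi, so V7/vi.
F#m: minor triad on F# = scale degree 6 → vi.

I - IV - V - V7/vi - vi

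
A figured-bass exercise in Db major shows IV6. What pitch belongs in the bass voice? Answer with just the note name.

Bb

IV in Db major has root Gb; the chord is Gb-Bb-Db.
The figure 6 means first inversion — the third is in the bass.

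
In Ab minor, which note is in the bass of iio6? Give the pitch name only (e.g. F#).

Db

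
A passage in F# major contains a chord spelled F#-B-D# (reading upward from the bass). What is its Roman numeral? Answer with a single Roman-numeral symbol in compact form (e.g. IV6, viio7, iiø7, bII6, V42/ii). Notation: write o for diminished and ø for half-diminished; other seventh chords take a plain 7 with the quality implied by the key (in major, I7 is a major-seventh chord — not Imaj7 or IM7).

The pitches B-D#-F# form a major triad rooted on B.
In F# major, B is the subdominant; the diatonic major triad there is IV.
With F# in the bass the chord is in second inversion, so the figured bass is 64.

IV64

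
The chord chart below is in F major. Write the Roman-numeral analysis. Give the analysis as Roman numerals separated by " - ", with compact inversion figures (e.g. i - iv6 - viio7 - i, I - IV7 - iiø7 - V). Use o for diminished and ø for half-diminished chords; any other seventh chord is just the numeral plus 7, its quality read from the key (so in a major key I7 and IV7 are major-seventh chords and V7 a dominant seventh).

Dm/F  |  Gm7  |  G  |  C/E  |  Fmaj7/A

Dm/F: minor triad on D = scale degree 6 → vi6.
Gm7: root G is the supertonic; minor seventh chord there is ii7.
G is the secondary dominant of V (major triad on G): V/V.
C/E has root C, degree 5 in F major, so V6.
Fmaj7/A: major seventh chord on F = scale degree 1 → I65.

vi6 - ii7 - V/V - V6 - I65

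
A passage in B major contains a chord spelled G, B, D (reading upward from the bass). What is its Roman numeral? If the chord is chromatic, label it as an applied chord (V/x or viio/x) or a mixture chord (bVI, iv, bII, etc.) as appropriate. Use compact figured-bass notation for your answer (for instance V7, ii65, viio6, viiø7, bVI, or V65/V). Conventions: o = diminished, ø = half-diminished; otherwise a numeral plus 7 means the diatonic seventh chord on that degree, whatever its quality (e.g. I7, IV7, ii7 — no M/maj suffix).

bVI

The pitches G-B-D form a major triad rooted on G.
G is the lowered sixth degree of B major (diatonic 6 would be G#). This is a major triad on the lowered sixth degree, borrowed from the parallel minor.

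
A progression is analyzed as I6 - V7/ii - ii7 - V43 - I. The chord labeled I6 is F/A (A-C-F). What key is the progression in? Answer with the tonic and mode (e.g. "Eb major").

F major

I6 is given as A-C-F — a major triad with root F.
If F is scale degree 1 and the mode makes that degree carry a major triad, the tonic is F and the mode is major.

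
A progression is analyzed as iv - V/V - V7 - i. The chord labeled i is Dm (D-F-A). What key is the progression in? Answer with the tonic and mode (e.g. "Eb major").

i is given as D-F-A — a minor triad with root D.
If D is scale degree 1 and the mode makes that degree carry a minor triad, the tonic is D and the mode is minor.

D minor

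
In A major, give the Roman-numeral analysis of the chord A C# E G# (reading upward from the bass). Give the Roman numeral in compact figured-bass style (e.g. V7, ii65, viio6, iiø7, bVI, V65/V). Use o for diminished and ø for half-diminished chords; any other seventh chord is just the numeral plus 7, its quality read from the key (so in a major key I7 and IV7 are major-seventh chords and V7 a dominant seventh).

I7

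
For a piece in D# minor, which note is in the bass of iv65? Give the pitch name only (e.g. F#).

iv in D# minor has root G#; the chord is G#-B-D#-F#.
The figure 65 means first inversion — the third is in the bass.

B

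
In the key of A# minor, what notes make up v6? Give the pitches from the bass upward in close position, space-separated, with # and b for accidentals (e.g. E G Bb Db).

The numeral's case and figure indicate a minor triad. In A# minor its root, the dominant, is E#.
Stacking thirds from E# gives E#-G#-B#.
With the 6 figure the chord is in first inversion; from the bass G# upward in close position it reads G#-B#-E#.

G# B# E#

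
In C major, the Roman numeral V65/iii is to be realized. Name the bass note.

D#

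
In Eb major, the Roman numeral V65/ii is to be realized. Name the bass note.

E

The applied chord V65/ii is rooted on C: C-E-G-Bb.
The figure 65 means first inversion — the third is in the bass.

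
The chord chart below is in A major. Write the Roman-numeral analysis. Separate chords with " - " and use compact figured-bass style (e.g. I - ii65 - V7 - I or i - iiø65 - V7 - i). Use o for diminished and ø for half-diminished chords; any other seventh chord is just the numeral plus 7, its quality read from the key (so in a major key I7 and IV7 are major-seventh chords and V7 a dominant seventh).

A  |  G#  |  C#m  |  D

I - V/iii - iii - IV

A: root A is the tonic; major triad there is I.
G#: chromatic; G# is V of iii, so V/iii.
C#m: root C# is the mediant; minor triad there is iii.
D has root D, degree 4 in A major, so IV.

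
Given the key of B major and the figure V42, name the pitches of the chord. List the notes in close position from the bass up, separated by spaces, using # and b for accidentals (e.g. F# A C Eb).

E F# A# C#

The numeral's case and figure indicate a dominant seventh chord. In B major its root, the fifth degree, is F#.
That chord is spelled F#-A#-C#-E.
With the 42 figure the chord is in third inversion; from the bass E upward in close position it reads E-F#-A#-C#.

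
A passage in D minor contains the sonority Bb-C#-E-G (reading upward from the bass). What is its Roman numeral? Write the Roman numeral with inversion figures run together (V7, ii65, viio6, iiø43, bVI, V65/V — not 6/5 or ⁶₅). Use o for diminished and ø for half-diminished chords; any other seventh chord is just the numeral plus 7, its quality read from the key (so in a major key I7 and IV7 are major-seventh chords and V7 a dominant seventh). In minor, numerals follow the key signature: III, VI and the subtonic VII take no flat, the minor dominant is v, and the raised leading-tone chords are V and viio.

Stacked in thirds the chord is C#-E-G-Bb: a fully diminished seventh chord on C#.
C# is scale degree 7 in D minor, and a fully diminished seventh chord on that degree is written viio7.
With Bb in the bass the chord is in third inversion, so the figured bass is 42.

viio42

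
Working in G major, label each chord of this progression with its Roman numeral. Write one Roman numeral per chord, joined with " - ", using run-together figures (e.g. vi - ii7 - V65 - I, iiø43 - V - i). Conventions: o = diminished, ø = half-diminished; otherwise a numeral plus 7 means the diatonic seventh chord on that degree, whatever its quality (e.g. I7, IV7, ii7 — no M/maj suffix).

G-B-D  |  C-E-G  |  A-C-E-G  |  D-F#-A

G-B-D has root G, degree 1 in G major, so I.
C-E-G has root C, degree 4 in G major, so IV.
A-C-E-G has root A, degree 2 in G major, so ii7.
D-F#-A: root D is the dominant; major triad there is V.

I - IV - ii7 - V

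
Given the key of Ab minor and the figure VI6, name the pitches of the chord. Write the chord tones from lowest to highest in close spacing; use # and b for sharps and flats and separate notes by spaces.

In Ab minor, the submediant is Fb, and the diatonic chord built there is a major triad.
That chord is spelled Fb-Ab-Cb.
With the 6 figure the chord is in first inversion; from the bass Ab upward in close position it reads Ab-Cb-Fb.

Ab Cb Fb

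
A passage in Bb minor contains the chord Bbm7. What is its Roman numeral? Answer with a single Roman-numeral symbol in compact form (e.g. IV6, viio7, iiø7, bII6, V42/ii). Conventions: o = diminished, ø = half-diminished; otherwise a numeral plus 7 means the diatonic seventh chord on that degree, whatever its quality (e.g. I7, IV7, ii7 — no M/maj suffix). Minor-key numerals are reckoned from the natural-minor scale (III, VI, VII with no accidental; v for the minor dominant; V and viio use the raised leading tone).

i7

The pitches Bb-Db-F-Ab form a minor seventh chord rooted on Bb.
In Bb minor, Bb is the tonic; the diatonic minor seventh chord there is i7.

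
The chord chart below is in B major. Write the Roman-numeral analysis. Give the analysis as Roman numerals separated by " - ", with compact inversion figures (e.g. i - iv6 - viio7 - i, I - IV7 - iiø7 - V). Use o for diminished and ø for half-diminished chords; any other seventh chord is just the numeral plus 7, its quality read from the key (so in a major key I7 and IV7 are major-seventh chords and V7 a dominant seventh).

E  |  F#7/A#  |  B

IV - V65 - I

E: root E is the subdominant; major triad there is IV.
F#7/A# has root F#, degree 5 in B major, so V65.
B: root B is the tonic; major triad there is I.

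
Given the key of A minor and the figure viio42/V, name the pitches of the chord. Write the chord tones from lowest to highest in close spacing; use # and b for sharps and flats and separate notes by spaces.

viio42/V is a secondary leading-tone chord. The target V is E in A minor; the applied chord is rooted a semitone below, on D#.
Building a fully diminished seventh chord on D# gives D#-F#-A-C.
The figured bass 42 indicates third inversion, placing the seventh (C) in the bass: C-D#-F#-A.

C D# F# A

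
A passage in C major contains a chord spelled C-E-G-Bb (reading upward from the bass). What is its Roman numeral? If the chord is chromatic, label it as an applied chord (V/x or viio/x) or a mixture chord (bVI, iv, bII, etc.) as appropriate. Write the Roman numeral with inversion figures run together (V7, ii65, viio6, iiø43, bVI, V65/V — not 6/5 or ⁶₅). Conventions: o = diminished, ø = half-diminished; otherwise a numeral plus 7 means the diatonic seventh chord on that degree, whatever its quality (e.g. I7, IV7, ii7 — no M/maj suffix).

Stacked in thirds the chord is C-E-G-Bb: a dominant seventh chord on C.
C is not a diatonic chord root with this quality in C major, but it lies a perfect fifth above F (IV), so the chord functions as an applied dominant of IV.

V7/IV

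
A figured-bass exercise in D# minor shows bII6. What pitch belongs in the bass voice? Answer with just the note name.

bII in D# minor has root E; the chord is E-G#-B.
The figure 6 means first inversion — the third is in the bass.

G#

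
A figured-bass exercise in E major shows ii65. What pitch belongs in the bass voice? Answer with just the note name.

A

ii in E major has root F#; the chord is F#-A-C#-E.
The figure 65 means first inversion — the third is in the bass.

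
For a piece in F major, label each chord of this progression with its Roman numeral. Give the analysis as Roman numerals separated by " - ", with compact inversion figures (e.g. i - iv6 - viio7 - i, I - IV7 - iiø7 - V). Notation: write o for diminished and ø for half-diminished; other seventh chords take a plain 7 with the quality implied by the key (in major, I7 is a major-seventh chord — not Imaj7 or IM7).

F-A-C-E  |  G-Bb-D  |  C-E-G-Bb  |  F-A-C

I7 - ii - V7 - I

F-A-C-E: major seventh chord on F = scale degree 1 → I7.
G-Bb-D: minor triad on G = scale degree 2 → ii.
C-E-G-Bb: dominant seventh chord on C = scale degree 5 → V7.
F-A-C: major triad on F = scale degree 1 → I.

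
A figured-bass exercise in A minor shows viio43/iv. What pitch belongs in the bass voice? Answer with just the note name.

G

The applied chord viio43/iv is rooted on C#: C#-E-G-Bb.
The figure 43 means second inversion — the fifth is in the bass.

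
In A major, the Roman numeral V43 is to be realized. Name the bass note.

B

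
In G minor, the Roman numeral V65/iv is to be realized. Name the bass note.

B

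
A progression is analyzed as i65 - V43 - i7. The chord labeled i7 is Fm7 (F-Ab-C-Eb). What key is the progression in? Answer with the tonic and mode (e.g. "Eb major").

F minor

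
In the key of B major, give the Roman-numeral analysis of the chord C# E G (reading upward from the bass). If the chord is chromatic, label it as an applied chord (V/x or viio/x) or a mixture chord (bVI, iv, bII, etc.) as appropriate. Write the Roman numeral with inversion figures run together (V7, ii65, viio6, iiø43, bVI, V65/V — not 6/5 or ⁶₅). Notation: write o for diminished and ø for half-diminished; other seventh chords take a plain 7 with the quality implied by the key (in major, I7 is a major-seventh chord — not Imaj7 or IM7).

iio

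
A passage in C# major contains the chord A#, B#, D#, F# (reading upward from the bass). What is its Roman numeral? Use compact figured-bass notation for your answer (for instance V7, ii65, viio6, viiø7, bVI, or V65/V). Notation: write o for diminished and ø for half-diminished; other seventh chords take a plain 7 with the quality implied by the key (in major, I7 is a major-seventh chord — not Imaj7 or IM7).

viiø42

The pitches B#-D#-F#-A# form a half-diminished seventh chord rooted on B#.
B# is scale degree 7 in C# major, and a half-diminished seventh chord on that degree is written viiø7.
With A# in the bass the chord is in third inversion, so the figured bass is 42.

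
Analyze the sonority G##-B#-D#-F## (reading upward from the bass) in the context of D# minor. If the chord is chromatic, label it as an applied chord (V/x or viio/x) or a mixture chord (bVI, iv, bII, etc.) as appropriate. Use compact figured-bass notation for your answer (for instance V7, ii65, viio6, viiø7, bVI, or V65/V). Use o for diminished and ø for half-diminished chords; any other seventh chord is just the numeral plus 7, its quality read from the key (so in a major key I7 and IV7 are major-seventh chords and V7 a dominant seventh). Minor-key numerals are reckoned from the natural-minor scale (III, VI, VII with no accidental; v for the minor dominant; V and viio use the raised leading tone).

viiø7/V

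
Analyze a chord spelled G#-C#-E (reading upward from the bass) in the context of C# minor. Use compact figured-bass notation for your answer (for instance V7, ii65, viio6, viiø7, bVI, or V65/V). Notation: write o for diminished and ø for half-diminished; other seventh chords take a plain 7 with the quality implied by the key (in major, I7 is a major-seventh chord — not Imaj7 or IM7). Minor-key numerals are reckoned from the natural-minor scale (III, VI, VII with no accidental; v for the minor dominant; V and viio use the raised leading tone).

i64

Stacked in thirds the chord is C#-E-G#: a minor triad on C#.
In C# minor, C# is the tonic; the diatonic minor triad there is i.
With G# in the bass the chord is in second inversion, so the figured bass is 64.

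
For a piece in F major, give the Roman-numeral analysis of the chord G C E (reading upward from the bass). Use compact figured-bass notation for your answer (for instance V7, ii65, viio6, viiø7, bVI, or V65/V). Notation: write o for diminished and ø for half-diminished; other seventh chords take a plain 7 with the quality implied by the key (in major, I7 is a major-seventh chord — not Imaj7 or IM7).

V64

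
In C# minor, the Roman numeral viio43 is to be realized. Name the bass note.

viio in C# minor has root B#; the chord is B#-D#-F#-A.
The figure 43 means second inversion — the fifth is in the bass.

F#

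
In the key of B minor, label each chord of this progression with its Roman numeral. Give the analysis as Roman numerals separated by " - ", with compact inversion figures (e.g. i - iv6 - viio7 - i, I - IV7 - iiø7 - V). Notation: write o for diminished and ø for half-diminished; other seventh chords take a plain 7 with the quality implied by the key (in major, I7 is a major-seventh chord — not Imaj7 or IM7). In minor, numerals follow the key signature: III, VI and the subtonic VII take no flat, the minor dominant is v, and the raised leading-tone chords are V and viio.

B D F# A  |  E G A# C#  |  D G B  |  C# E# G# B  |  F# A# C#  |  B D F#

i7 - viio43 - VI64 - V7/V - V - i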